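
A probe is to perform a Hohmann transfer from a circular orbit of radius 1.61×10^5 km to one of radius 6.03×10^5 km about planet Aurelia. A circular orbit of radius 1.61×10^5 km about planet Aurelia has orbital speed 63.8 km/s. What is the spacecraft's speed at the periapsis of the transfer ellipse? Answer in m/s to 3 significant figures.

From the circular-orbit relation v² = μ/r at r = 1.61×10^5 km: μ = v²r = (63.8)² × 1.61×10^5 = 6.55341×10^8 km³/s².
Semi-major axis of the transfer orbit: a_t = (1.610×10^5 + 6.030×10^5)/2 = 3.820×10^5 km.
At periapsis, r = 1.610×10^5 km.
Vis-viva: v = √[μ(2/r − 1/a_t)] = √[6.55341×10^8 × (2/1.610×10^5 − 1/3.820×10^5)] = 80.16 km/s.

v = 80200 m/s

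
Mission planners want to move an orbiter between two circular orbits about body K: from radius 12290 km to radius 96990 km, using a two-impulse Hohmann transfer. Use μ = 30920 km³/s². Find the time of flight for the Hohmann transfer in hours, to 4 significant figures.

Transfer-ellipse semi-major axis a_t = (r₁ + r₂)/2 = (12290 + 96990)/2 = 54640 km.
By Kepler's third law the transfer-orbit period is T = 2π√(a_t³/μ), so t = T/2 = 2.282×10^5 s.
Converting: 2.282×10^5 s ÷ 3600 s/hour = 63.39 hours.

t = 63.39 hours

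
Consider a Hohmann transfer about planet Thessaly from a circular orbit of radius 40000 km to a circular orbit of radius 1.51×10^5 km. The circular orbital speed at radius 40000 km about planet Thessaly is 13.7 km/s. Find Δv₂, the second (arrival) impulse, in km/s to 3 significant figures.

Δv₂ = 2.49 km/s

From the circular-orbit relation v² = μ/r at r = 40000 km: μ = v²r = (13.7)² × 40000 = 7.50760×10^6 km³/s².
Transfer-ellipse semi-major axis a_t = (r₁ + r₂)/2 = (40000 + 1.510×10^5)/2 = 95500 km.
On the circular orbit at r = 1.510×10^5 km, v_c = √(μ/r) = 7.051 km/s.
Transfer-orbit speed at the same r (vis-viva, a = a_t): v_t = √[μ(2/r − 1/a_t)] = 4.563 km/s.
Δv₂ = |v_t − v_c| = |4.563 − 7.051| = 2.488 km/s.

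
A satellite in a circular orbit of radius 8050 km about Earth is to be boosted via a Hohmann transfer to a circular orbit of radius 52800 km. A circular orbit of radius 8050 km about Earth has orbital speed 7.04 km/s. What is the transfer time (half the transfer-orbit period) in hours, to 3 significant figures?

From the circular-orbit relation v² = μ/r at r = 8050 km: μ = v²r = (7.04)² × 8050 = 3.98971×10^5 km³/s².
Transfer-ellipse semi-major axis a_t = (r₁ + r₂)/2 = (8050 + 52800)/2 = 30425 km.
By Kepler's third law the transfer-orbit period is T = 2π√(a_t³/μ), so t = T/2 = 26400 s.
Converting: 26400 s ÷ 3600 s/hour = 7.33 hours.

t = 7.33 hours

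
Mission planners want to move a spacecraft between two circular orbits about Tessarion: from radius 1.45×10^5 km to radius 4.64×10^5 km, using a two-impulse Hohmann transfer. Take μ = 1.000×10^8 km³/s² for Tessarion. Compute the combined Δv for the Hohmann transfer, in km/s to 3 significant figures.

Semi-major axis of the transfer orbit: a_t = (1.450×10^5 + 4.640×10^5)/2 = 3.045×10^5 km.
Circular speed at r₁: v₁ = √(μ/r₁) = √(1.000×10^8/1.450×10^5) = 26.2613 km/s.
On the transfer ellipse at r₁, v² = μ(2/r − 1/a) gives v_p = √[μ(2/r₁ − 1/a_t)] = 32.4176 km/s.
First burn Δv₁ = |v_p − v₁| = 6.156 km/s.
At r₂, v₂ = √(μ/r₂) = 14.68 km/s.
Transfer-orbit speed at r₂: v_a = √[μ(2/r₂ − 1/a_t)] = 10.13 km/s.
Second burn Δv₂ = |v₂ − v_a| = 4.550 km/s.
Δv = Δv₁ + Δv₂ = 6.156 + 4.550 = 10.71 km/s.

Δv = 10.7 km/s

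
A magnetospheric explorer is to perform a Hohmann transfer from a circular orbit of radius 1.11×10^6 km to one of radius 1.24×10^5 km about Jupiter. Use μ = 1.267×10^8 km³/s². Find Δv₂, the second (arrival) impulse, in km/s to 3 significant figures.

Δv₂ = 10.9 km/s

The Hohmann ellipse has a_t = (r₁ + r₂)/2 = 6.170×10^5 km.
On the circular orbit at r = 1.240×10^5 km, v_c = √(μ/r) = 31.965 km/s.
Transfer-orbit speed at the same r (vis-viva, a = a_t): v_t = √[μ(2/r − 1/a_t)] = 42.874 km/s.
Δv₂ = |v_t − v_c| = |42.874 − 31.965| = 10.91 km/s.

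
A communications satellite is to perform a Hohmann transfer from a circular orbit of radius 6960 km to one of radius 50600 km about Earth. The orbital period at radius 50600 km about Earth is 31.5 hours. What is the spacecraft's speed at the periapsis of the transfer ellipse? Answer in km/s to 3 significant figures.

From Kepler's third law T² = 4π²r³/μ at r = 50600 km, T = 31.5 hours = 31.5 × 3600 s = 1.134×10^5 s: μ = 4π²r³/T² = 3.97727×10^5 km³/s².
The Hohmann ellipse has a_t = (r₁ + r₂)/2 = 28780 km.
The periapsis of the transfer ellipse is at r = 6960 km.
Applying v² = μ(2/r − 1/a_t): v = 10.02 km/s.

v = 10.0 km/s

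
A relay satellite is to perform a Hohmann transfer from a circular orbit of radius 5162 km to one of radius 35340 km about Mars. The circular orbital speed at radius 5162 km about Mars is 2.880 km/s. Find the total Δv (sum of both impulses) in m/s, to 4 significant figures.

From the circular-orbit relation v² = μ/r at r = 5162 km: μ = v²r = (2.880)² × 5162 = 42815.7 km³/s².
The Hohmann ellipse has a_t = (r₁ + r₂)/2 = 20251 km.
Circular speed at r₁: v₁ = √(μ/r₁) = √(42815.7/5162) = 2.88000 km/s.
Transfer-orbit speed at r₁ (vis-viva): v_p = √[μ(2/r₁ − 1/a_t)] = 3.80454 km/s.
First burn Δv₁ = |v_p − v₁| = 0.92454 km/s.
Circular speed at r₂: v₂ = √(μ/r₂) = 1.1007 km/s.
Transfer-orbit speed at r₂: v_a = √[μ(2/r₂ − 1/a_t)] = 0.55572 km/s.
Second burn Δv₂ = |v₂ − v_a| = 0.54498 km/s.
Δv = Δv₁ + Δv₂ = 0.92454 + 0.54498 = 1.470 km/s.

Δv = 1470 m/s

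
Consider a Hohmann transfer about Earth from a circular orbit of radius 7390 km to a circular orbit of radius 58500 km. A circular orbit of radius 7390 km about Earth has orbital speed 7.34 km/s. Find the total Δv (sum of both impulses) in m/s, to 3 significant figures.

From the circular-orbit relation v² = μ/r at r = 7390 km: μ = v²r = (7.34)² × 7390 = 3.98141×10^5 km³/s².
Semi-major axis of the transfer orbit: a_t = (7390 + 58500)/2 = 32945 km.
Circular speed at r₁: v₁ = √(μ/r₁) = √(3.98141×10^5/7390) = 7.340 km/s.
Transfer-orbit speed at r₁ (vis-viva): v_p = √[μ(2/r₁ − 1/a_t)] = 9.781 km/s.
First burn Δv₁ = |v_p − v₁| = 2.441 km/s.
Circular speed at r₂: v₂ = √(μ/r₂) = 2.609 km/s.
Transfer-orbit speed at r₂: v_a = √[μ(2/r₂ − 1/a_t)] = 1.236 km/s.
Second burn Δv₂ = |v₂ − v_a| = 1.373 km/s.
Δv = Δv₁ + Δv₂ = 2.441 + 1.373 = 3.814 km/s.

Δv = 3810 m/s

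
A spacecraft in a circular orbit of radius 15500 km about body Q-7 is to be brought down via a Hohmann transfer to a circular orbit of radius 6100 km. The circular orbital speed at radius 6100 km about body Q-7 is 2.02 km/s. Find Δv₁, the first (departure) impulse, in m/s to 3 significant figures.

From the circular-orbit relation v² = μ/r at r = 6100 km: μ = v²r = (2.02)² × 6100 = 24890.4 km³/s².
The Hohmann ellipse has a_t = (r₁ + r₂)/2 = 10800 km.
Circular speed at r = 15500 km: v_c = √(μ/r) = 1.26722 km/s.
Vis-viva on the transfer ellipse at r = 15500 km gives v_t = √[μ(2/r − 1/a_t)] = 0.952365 km/s.
Δv₁ = |v_t − v_c| = |0.952365 − 1.26722| = 0.3149 km/s.

Δv₁ = 315 m/s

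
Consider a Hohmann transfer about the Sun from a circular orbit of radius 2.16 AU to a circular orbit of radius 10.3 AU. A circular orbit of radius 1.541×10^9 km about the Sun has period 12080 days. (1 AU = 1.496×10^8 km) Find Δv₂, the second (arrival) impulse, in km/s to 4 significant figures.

Δv₂ = 3.815 km/s

From Kepler's third law T² = 4π²r³/μ at r = 1.541×10^9 km, T = 12080 days = 12080 × 86400 s = 1.043712×10^9 s: μ = 4π²r³/T² = 1.32619×10^11 km³/s².
In km: r₁ = 2.16 × 1.496×10^8 = 3.23136×10^8 km; r₂ = 10.3 × 1.496×10^8 = 1.54088×10^9 km.
Semi-major axis of the transfer orbit: a_t = (3.23136×10^8 + 1.54088×10^9)/2 = 9.32008×10^8 km.
Circular speed at r = 1.54088×10^9 km: v_c = √(μ/r) = 9.2772 km/s.
Vis-viva on the transfer ellipse at r = 1.54088×10^9 km gives v_t = √[μ(2/r − 1/a_t)] = 5.4626 km/s.
Δv₂ = |v_t − v_c| = |5.4626 − 9.2772| = 3.815 km/s.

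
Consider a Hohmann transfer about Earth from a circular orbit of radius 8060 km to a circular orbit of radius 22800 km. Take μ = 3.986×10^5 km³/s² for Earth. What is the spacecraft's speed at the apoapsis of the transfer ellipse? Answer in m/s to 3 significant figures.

v = 3020 m/s

Transfer-ellipse semi-major axis a_t = (r₁ + r₂)/2 = (8060 + 22800)/2 = 15430 km.
The apoapsis of the transfer ellipse is at r = 22800 km.
From the vis-viva equation, v = √[μ(2/r − 1/a_t)] = 3.022 km/s.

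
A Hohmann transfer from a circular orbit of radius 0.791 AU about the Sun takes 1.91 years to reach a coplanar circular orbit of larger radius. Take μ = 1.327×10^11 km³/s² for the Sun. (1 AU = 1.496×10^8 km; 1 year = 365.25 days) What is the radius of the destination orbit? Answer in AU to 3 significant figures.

In km: r₁ = 0.791 × 1.496×10^8 = 1.183336×10^8 km.
Transfer time t = 1.91 years × 365.25 × 86400 s = 6.0275016×10^7 s, and t = π√(a_t³/μ).
So a_t = (μ t²/π²)^(1/3) = (1.327×10^11 × (6.0275016×10^7)² / π²)^(1/3) = 3.6555×10^8 km.
Since a_t = (r₁ + r₂)/2, r₂ = 2a_t − r₁ = 2×3.6555×10^8 − 1.183336×10^8 = 6.127664×10^8 km.
In AU: r₂ = 6.127664×10^8 / 1.496×10^8 = 4.10 AU.

r₂ = 4.10 AU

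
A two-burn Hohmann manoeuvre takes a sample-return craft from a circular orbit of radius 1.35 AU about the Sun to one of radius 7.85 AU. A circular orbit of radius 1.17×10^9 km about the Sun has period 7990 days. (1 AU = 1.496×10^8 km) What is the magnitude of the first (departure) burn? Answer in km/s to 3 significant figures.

From Kepler's third law T² = 4π²r³/μ at r = 1.17×10^9 km, T = 7990 days = 7990 × 86400 s = 6.90336×10^8 s: μ = 4π²r³/T² = 1.32677×10^11 km³/s².
In km: r₁ = 1.35 × 1.496×10^8 = 2.0196×10^8 km; r₂ = 7.85 × 1.496×10^8 = 1.17436×10^9 km.
Semi-major axis of the transfer orbit: a_t = (2.0196×10^8 + 1.17436×10^9)/2 = 6.8816×10^8 km.
On the circular orbit at r = 2.0196×10^8 km, v_c = √(μ/r) = 25.631 km/s.
Transfer-orbit speed at the same r (vis-viva, a = a_t): v_t = √[μ(2/r − 1/a_t)] = 33.483 km/s.
Δv₁ = |v_t − v_c| = |33.483 − 25.631| = 7.852 km/s.

Δv₁ = 7.85 km/s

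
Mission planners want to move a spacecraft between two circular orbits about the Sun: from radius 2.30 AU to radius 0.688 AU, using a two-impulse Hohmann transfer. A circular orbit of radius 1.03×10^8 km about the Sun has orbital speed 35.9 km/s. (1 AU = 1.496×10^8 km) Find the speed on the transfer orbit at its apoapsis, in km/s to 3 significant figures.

From the circular-orbit relation v² = μ/r at r = 1.03×10^8 km: μ = v²r = (35.9)² × 1.03×10^8 = 1.32747×10^11 km³/s².
In km: r₁ = 2.30 × 1.496×10^8 = 3.4408×10^8 km; r₂ = 0.688 × 1.496×10^8 = 1.029248×10^8 km.
Transfer-ellipse semi-major axis a_t = (r₁ + r₂)/2 = (3.4408×10^8 + 1.029248×10^8)/2 = 2.235024×10^8 km.
At apoapsis, r = 3.4408×10^8 km.
Applying v² = μ(2/r − 1/a_t): v = 13.33 km/s.

v = 13.3 km/s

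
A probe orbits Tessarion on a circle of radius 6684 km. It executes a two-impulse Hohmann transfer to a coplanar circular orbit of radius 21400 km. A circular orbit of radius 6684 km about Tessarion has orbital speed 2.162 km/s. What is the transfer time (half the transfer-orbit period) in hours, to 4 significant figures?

From the circular-orbit relation v² = μ/r at r = 6684 km: μ = v²r = (2.162)² × 6684 = 31242.6 km³/s².
Transfer-ellipse semi-major axis a_t = (r₁ + r₂)/2 = (6684 + 21400)/2 = 14042 km.
Half the transfer-orbit period gives t = π√(a_t³/μ) = 29575 s.
Converting: 29575 s ÷ 3600 s/hour = 8.215 hours.

t = 8.215 hours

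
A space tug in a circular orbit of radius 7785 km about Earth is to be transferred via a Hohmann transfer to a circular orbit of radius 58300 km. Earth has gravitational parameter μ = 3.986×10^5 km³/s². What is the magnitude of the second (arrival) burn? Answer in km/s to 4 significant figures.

Δv₂ = 1.346 km/s

Semi-major axis of the transfer orbit: a_t = (7785 + 58300)/2 = 33042.5 km.
Circular speed at r = 58300 km: v_c = √(μ/r) = 2.615 km/s.
Transfer-orbit speed at the same r (vis-viva, a = a_t): v_t = √[μ(2/r − 1/a_t)] = 1.269 km/s.
Δv₂ = |v_t − v_c| = |1.269 − 2.615| = 1.346 km/s.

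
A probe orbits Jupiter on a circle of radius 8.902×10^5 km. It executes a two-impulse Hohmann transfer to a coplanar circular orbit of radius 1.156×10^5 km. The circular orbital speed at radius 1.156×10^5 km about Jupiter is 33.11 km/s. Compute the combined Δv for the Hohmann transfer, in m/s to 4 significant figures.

Δv = 17150 m/s

From the circular-orbit relation v² = μ/r at r = 1.156×10^5 km: μ = v²r = (33.11)² × 1.156×10^5 = 1.26729×10^8 km³/s².
Semi-major axis of the transfer orbit: a_t = (8.902×10^5 + 1.156×10^5)/2 = 5.029×10^5 km.
At r₁ the circular-orbit speed is v₁ = √(μ/r₁) = 11.9315 km/s.
On the transfer ellipse at r₁, vis-viva gives v_a = √[μ(2/r₁ − 1/a_t)] = 5.72048 km/s.
First burn Δv₁ = |v_a − v₁| = 6.211 km/s.
Circular speed at r₂: v₂ = √(μ/r₂) = 33.11 km/s.
Transfer-orbit speed at r₂: v_p = √[μ(2/r₂ − 1/a_t)] = 44.05 km/s.
Second burn Δv₂ = |v₂ − v_p| = 10.94 km/s.
Total Δv = Δv₁ + Δv₂ = 17.15 km/s.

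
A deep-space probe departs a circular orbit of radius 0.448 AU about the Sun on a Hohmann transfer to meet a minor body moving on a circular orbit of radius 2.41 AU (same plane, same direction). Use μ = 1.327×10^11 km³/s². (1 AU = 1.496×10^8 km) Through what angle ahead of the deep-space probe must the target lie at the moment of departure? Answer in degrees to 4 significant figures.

In km: r₁ = 0.448 × 1.496×10^8 = 6.70208×10^7 km; r₂ = 2.41 × 1.496×10^8 = 3.60536×10^8 km.
Semi-major axis of the transfer orbit: a_t = (6.70208×10^7 + 3.60536×10^8)/2 = 2.137784×10^8 km.
Transfer time t = π√(a_t³/μ) = 2.6956×10^7 s.
The target's mean motion on its circular orbit is ω₂ = √(μ/r₂³) = 5.3212×10^-8 rad/s.
Angle swept by the target during transfer: ω₂·t = 1.4344 rad = 82.19°.
The deep-space probe traverses 180° on the transfer ellipse, so the target must lead by 180° − 82.19° = 97.81°.

φ = 97.81°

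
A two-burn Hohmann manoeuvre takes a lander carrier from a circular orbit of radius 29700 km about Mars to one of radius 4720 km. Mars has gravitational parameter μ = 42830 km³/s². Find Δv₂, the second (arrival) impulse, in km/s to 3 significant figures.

Δv₂ = 0.945 km/s

Transfer-ellipse semi-major axis a_t = (r₁ + r₂)/2 = (29700 + 4720)/2 = 17210 km.
On the circular orbit at r = 4720 km, v_c = √(μ/r) = 3.0123 km/s.
Transfer-orbit speed at the same r (vis-viva, a = a_t): v_t = √[μ(2/r − 1/a_t)] = 3.9572 km/s.
Δv₂ = |v_t − v_c| = |3.9572 − 3.0123| = 0.9449 km/s.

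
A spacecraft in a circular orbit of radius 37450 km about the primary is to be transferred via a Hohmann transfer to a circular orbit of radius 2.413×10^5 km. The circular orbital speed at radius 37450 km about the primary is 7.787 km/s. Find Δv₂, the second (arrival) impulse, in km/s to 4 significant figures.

Δv₂ = 1.478 km/s

From the circular-orbit relation v² = μ/r at r = 37450 km: μ = v²r = (7.787)² × 37450 = 2.27087×10^6 km³/s².
Transfer-ellipse semi-major axis a_t = (r₁ + r₂)/2 = (37450 + 2.413×10^5)/2 = 1.39375×10^5 km.
Circular speed at r = 2.413×10^5 km: v_c = √(μ/r) = 3.068 km/s.
Transfer-orbit speed at the same r (vis-viva, a = a_t): v_t = √[μ(2/r − 1/a_t)] = 1.590 km/s.
Δv₂ = |v_t − v_c| = |1.590 − 3.068| = 1.478 km/s.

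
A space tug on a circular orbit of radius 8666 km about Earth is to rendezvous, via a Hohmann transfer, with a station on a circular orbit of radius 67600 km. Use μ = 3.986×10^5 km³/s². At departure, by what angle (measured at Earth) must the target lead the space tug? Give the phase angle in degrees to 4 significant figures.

φ = 103.7°

The Hohmann ellipse has a_t = (r₁ + r₂)/2 = 38133 km.
Transfer time t = π√(a_t³/μ) = 37050 s.
The target's mean motion on its circular orbit is ω₂ = √(μ/r₂³) = 3.592×10^-5 rad/s.
Angle swept by the target during transfer: ω₂·t = 1.331 rad = 76.26°.
The space tug traverses 180° on the transfer ellipse, so the target must lead by 180° − 76.26° = 103.7°.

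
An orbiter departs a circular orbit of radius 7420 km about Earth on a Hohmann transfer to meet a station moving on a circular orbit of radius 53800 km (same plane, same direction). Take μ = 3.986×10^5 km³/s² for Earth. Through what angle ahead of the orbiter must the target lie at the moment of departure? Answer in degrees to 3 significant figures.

φ = 103°

Transfer-ellipse semi-major axis a_t = (r₁ + r₂)/2 = (7420 + 53800)/2 = 30610 km.
The half-period of the transfer ellipse is t = π√(a_t³/μ) = 26649 s.
Target angular speed ω₂ = √(μ/r₂³) = 5.0594×10^-5 rad/s.
Angle swept by the target during transfer: ω₂·t = 1.3483 rad = 77.25°.
The orbiter traverses 180° on the transfer ellipse, so the target must lead by 180° − 77.25° = 103°.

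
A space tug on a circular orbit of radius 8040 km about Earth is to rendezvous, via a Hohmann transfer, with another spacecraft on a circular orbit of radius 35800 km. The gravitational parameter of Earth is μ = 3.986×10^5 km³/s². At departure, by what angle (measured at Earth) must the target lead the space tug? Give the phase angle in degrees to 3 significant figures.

φ = 93.8°

Transfer-ellipse semi-major axis a_t = (r₁ + r₂)/2 = (8040 + 35800)/2 = 21920 km.
The half-period of the transfer ellipse is t = π√(a_t³/μ) = 16149 s.
Target angular speed ω₂ = √(μ/r₂³) = 9.3206×10^-5 rad/s.
Angle swept by the target during transfer: ω₂·t = 1.5052 rad = 86.24°.
Arrival is 180° from departure on the ellipse, so φ = 180° − 86.24° = 93.8°.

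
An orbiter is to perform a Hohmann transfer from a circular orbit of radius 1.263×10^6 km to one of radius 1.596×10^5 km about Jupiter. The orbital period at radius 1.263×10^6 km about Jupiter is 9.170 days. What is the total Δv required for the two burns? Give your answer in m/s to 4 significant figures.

From Kepler's third law T² = 4π²r³/μ at r = 1.263×10^6 km, T = 9.170 days = 9.170 × 86400 s = 7.92288×10^5 s: μ = 4π²r³/T² = 1.26708×10^8 km³/s².
Semi-major axis of the transfer orbit: a_t = (1.263×10^6 + 1.596×10^5)/2 = 7.113×10^5 km.
Circular speed at r₁: v₁ = √(μ/r₁) = √(1.26708×10^8/1.263×10^6) = 10.0161 km/s.
Transfer-orbit speed at r₁ (v² = μ(2/r − 1/a)): v_a = √[μ(2/r₁ − 1/a_t)] = 4.74450 km/s.
First burn Δv₁ = |v_a − v₁| = 5.272 km/s.
Circular speed at r₂: v₂ = √(μ/r₂) = 28.1764 km/s.
Transfer-orbit speed at r₂: v_p = √[μ(2/r₂ − 1/a_t)] = 37.5457 km/s.
Second burn Δv₂ = |v₂ − v_p| = 9.369 km/s.
Δv = Δv₁ + Δv₂ = 5.272 + 9.369 = 14.64 km/s.

Δv = 14640 m/s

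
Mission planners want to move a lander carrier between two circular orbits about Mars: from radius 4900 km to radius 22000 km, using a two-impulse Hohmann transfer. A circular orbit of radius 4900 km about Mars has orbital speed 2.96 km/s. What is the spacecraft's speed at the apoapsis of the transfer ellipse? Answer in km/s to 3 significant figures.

v = 0.843 km/s

From the circular-orbit relation v² = μ/r at r = 4900 km: μ = v²r = (2.96)² × 4900 = 42931.8 km³/s².
Semi-major axis of the transfer orbit: a_t = (4900 + 22000)/2 = 13450 km.
At apoapsis, r = 22000 km.
Applying v² = μ(2/r − 1/a_t): v = 0.8432 km/s.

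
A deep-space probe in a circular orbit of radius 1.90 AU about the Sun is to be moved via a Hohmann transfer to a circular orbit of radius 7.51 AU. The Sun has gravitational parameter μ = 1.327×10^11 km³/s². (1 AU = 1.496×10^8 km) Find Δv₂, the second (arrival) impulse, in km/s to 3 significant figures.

In km: r₁ = 1.90 × 1.496×10^8 = 2.8424×10^8 km; r₂ = 7.51 × 1.496×10^8 = 1.123496×10^9 km.
Transfer-ellipse semi-major axis a_t = (r₁ + r₂)/2 = (2.8424×10^8 + 1.123496×10^9)/2 = 7.03868×10^8 km.
Circular speed at r = 1.123496×10^9 km: v_c = √(μ/r) = 10.868 km/s.
Vis-viva on the transfer ellipse at r = 1.123496×10^9 km gives v_t = √[μ(2/r − 1/a_t)] = 6.9063 km/s.
Δv₂ = |v_t − v_c| = |6.9063 − 10.868| = 3.962 km/s.

Δv₂ = 3.96 km/s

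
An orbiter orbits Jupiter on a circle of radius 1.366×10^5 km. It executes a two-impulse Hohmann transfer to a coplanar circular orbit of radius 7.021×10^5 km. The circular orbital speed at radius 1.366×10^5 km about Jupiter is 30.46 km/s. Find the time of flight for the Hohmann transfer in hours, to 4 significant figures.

From the circular-orbit relation v² = μ/r at r = 1.366×10^5 km: μ = v²r = (30.46)² × 1.366×10^5 = 1.26739×10^8 km³/s².
The Hohmann ellipse has a_t = (r₁ + r₂)/2 = 4.1935×10^5 km.
Half the transfer-orbit period gives t = π√(a_t³/μ) = 75780 s.
Converting: 75780 s ÷ 3600 s/hour = 21.05 hours.

t = 21.05 hours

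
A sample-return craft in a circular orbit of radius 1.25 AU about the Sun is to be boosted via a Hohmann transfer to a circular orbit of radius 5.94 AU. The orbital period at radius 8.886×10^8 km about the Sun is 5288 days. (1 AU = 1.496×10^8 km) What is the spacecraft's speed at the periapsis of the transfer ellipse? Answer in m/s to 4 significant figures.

From Kepler's third law T² = 4π²r³/μ at r = 8.886×10^8 km, T = 5288 days = 5288 × 86400 s = 4.568832×10^8 s: μ = 4π²r³/T² = 1.32699×10^11 km³/s².
In km: r₁ = 1.25 × 1.496×10^8 = 1.870×10^8 km; r₂ = 5.94 × 1.496×10^8 = 8.88624×10^8 km.
The Hohmann ellipse has a_t = (r₁ + r₂)/2 = 5.37812×10^8 km.
The periapsis of the transfer ellipse is at r = 1.870×10^8 km.
Applying v² = μ(2/r − 1/a_t): v = 34.24 km/s.

v = 34240 m/s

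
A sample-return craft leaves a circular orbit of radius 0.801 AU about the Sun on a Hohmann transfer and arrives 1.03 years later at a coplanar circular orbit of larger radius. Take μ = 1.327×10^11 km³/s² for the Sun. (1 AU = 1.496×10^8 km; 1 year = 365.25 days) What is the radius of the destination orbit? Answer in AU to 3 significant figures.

In km: r₁ = 0.801 × 1.496×10^8 = 1.198296×10^8 km.
Transfer time t = 1.03 years × 365.25 × 86400 s = 3.2504328×10^7 s, and t = π√(a_t³/μ).
So a_t = (μ t²/π²)^(1/3) = (1.327×10^11 × (3.2504328×10^7)² / π²)^(1/3) = 2.4219×10^8 km.
Since a_t = (r₁ + r₂)/2, r₂ = 2a_t − r₁ = 2×2.4219×10^8 − 1.198296×10^8 = 3.645504×10^8 km.
In AU: r₂ = 3.645504×10^8 / 1.496×10^8 = 2.44 AU.

r₂ = 2.44 AU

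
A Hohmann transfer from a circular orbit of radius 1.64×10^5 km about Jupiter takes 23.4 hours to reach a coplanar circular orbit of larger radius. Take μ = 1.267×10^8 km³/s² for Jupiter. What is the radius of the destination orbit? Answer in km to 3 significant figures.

r₂ = 7.36×10^5 km

Transfer time t = 23.4 hours = 84240 s, and t = π√(a_t³/μ).
So a_t = (μ t²/π²)^(1/3) = (1.267×10^8 × (84240)² / π²)^(1/3) = 4.4996×10^5 km.
Since a_t = (r₁ + r₂)/2, r₂ = 2a_t − r₁ = 2×4.4996×10^5 − 1.640×10^5 = 7.3592×10^5 km.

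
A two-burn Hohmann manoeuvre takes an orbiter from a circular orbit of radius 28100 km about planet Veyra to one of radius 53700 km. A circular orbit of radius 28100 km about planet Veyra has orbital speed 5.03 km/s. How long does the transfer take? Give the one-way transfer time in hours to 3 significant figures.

t = 8.56 hours

From the circular-orbit relation v² = μ/r at r = 28100 km: μ = v²r = (5.03)² × 28100 = 7.10955×10^5 km³/s².
The Hohmann ellipse has a_t = (r₁ + r₂)/2 = 40900 km.
Transfer time t = π√(a_t³/μ) = π√((40900)³ / 7.10955×10^5) = 30820 s.
Converting: 30820 s ÷ 3600 s/hour = 8.56 hours.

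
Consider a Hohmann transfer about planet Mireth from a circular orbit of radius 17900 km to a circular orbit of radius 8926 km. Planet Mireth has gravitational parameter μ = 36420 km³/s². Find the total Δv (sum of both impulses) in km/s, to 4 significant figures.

Δv = 0.5763 km/s

The Hohmann ellipse has a_t = (r₁ + r₂)/2 = 13413 km.
At r₁ the circular-orbit speed is v₁ = √(μ/r₁) = 1.4264 km/s.
On the transfer ellipse at r₁, vis-viva equation gives v_a = √[μ(2/r₁ − 1/a_t)] = 1.1636 km/s.
First burn Δv₁ = |v_a − v₁| = 0.2628 km/s.
Circular speed at r₂: v₂ = √(μ/r₂) = 2.0200 km/s.
Transfer-orbit speed at r₂: v_p = √[μ(2/r₂ − 1/a_t)] = 2.3335 km/s.
Second burn Δv₂ = |v₂ − v_p| = 0.3135 km/s.
Total Δv = Δv₁ + Δv₂ = 0.5763 km/s.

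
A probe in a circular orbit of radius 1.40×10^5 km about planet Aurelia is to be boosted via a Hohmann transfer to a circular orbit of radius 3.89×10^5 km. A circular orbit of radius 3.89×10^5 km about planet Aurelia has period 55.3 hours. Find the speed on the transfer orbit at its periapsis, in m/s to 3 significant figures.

From Kepler's third law T² = 4π²r³/μ at r = 3.89×10^5 km, T = 55.3 hours = 55.3 × 3600 s = 1.9908×10^5 s: μ = 4π²r³/T² = 5.86345×10^7 km³/s².
Semi-major axis of the transfer orbit: a_t = (1.400×10^5 + 3.890×10^5)/2 = 2.645×10^5 km.
At periapsis, r = 1.400×10^5 km.
From the vis-viva equation, v = √[μ(2/r − 1/a_t)] = 24.82 km/s.

v = 24800 m/s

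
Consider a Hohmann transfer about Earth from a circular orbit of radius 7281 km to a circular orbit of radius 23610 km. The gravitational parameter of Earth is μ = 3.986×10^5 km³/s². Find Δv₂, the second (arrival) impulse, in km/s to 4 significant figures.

Δv₂ = 1.288 km/s

Semi-major axis of the transfer orbit: a_t = (7281 + 23610)/2 = 15445.5 km.
Circular speed at r = 23610 km: v_c = √(μ/r) = 4.109 km/s.
Transfer-orbit speed at the same r (vis-viva, a = a_t): v_t = √[μ(2/r − 1/a_t)] = 2.821 km/s.
Δv₂ = |v_t − v_c| = |2.821 − 4.109| = 1.288 km/s.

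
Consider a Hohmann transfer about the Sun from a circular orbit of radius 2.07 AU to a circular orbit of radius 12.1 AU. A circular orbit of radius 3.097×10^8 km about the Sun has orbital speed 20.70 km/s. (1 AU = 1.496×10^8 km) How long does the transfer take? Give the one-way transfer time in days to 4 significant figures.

t = 3444 days

From the circular-orbit relation v² = μ/r at r = 3.097×10^8 km: μ = v²r = (20.70)² × 3.097×10^8 = 1.32703×10^11 km³/s².
In km: r₁ = 2.07 × 1.496×10^8 = 3.09672×10^8 km; r₂ = 12.1 × 1.496×10^8 = 1.81016×10^9 km.
Semi-major axis of the transfer orbit: a_t = (3.09672×10^8 + 1.81016×10^9)/2 = 1.059916×10^9 km.
Half the transfer-orbit period gives t = π√(a_t³/μ) = 2.976×10^8 s.
Converting: 2.976×10^8 s ÷ 86400 s/day = 3444 days.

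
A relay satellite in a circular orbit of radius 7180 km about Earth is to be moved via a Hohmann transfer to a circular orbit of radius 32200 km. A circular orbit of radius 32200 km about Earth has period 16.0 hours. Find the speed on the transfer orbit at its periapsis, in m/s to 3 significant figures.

v = 9510 m/s

From Kepler's third law T² = 4π²r³/μ at r = 32200 km, T = 16.0 hours = 16.0 × 3600 s = 57600 s: μ = 4π²r³/T² = 3.97267×10^5 km³/s².
Transfer-ellipse semi-major axis a_t = (r₁ + r₂)/2 = (7180 + 32200)/2 = 19690 km.
At periapsis, r = 7180 km.
From the vis-viva equation, v = √[μ(2/r − 1/a_t)] = 9.512 km/s.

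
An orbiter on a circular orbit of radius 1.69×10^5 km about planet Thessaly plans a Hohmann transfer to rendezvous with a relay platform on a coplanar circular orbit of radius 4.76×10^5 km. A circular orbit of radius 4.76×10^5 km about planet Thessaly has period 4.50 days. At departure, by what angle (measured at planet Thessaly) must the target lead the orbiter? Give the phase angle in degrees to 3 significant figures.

φ = 79.6°

From Kepler's third law T² = 4π²r³/μ at r = 4.76×10^5 km, T = 4.50 days = 4.50 × 86400 s = 3.888×10^5 s: μ = 4π²r³/T² = 2.81662×10^7 km³/s².
Transfer-ellipse semi-major axis a_t = (r₁ + r₂)/2 = (1.690×10^5 + 4.760×10^5)/2 = 3.225×10^5 km.
The half-period of the transfer ellipse is t = π√(a_t³/μ) = 1.084×10^5 s.
Target angular speed ω₂ = √(μ/r₂³) = 1.616×10^-5 rad/s.
Angle swept by the target during transfer: ω₂·t = 1.752 rad = 100.4°.
The orbiter traverses 180° on the transfer ellipse, so the target must lead by 180° − 100.4° = 79.6°.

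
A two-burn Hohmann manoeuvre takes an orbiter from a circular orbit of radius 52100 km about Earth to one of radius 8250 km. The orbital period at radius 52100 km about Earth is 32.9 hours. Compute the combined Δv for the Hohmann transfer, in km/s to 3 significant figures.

From Kepler's third law T² = 4π²r³/μ at r = 52100 km, T = 32.9 hours = 32.9 × 3600 s = 1.1844×10^5 s: μ = 4π²r³/T² = 3.97994×10^5 km³/s².
Transfer-ellipse semi-major axis a_t = (r₁ + r₂)/2 = (52100 + 8250)/2 = 30175 km.
Circular speed at r₁: v₁ = √(μ/r₁) = √(3.97994×10^5/52100) = 2.764 km/s.
Transfer-orbit speed at r₁ (v² = μ(2/r − 1/a)): v_a = √[μ(2/r₁ − 1/a_t)] = 1.445 km/s.
First burn Δv₁ = |v_a − v₁| = 1.319 km/s.
Circular speed at r₂: v₂ = √(μ/r₂) = 6.946 km/s.
Transfer-orbit speed at r₂: v_p = √[μ(2/r₂ − 1/a_t)] = 9.127 km/s.
Second burn Δv₂ = |v₂ − v_p| = 2.181 km/s.
Δv = Δv₁ + Δv₂ = 1.319 + 2.181 = 3.500 km/s.

Δv = 3.50 km/s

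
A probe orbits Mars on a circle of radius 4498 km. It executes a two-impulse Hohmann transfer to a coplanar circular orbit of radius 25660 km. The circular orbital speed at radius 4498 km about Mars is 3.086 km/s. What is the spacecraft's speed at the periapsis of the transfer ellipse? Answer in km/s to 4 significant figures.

v = 4.026 km/s

From the circular-orbit relation v² = μ/r at r = 4498 km: μ = v²r = (3.086)² × 4498 = 42836.2 km³/s².
Transfer-ellipse semi-major axis a_t = (r₁ + r₂)/2 = (4498 + 25660)/2 = 15079 km.
The periapsis of the transfer ellipse is at r = 4498 km.
Vis-viva: v = √[μ(2/r − 1/a_t)] = √[42836.2 × (2/4498 − 1/15079)] = 4.026 km/s.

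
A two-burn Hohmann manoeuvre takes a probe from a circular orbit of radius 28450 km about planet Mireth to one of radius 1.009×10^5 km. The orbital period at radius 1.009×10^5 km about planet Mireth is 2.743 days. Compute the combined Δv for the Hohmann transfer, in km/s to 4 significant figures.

From Kepler's third law T² = 4π²r³/μ at r = 1.009×10^5 km, T = 2.743 days = 2.743 × 86400 s = 2.369952×10^5 s: μ = 4π²r³/T² = 7.22028×10^5 km³/s².
Transfer-ellipse semi-major axis a_t = (r₁ + r₂)/2 = (28450 + 1.009×10^5)/2 = 64675 km.
At r₁ the circular-orbit speed is v₁ = √(μ/r₁) = 5.03774 km/s.
On the transfer ellipse at r₁, vis-viva equation gives v_p = √[μ(2/r₁ − 1/a_t)] = 6.29236 km/s.
First burn Δv₁ = |v_p − v₁| = 1.2546 km/s.
Circular speed at r₂: v₂ = √(μ/r₂) = 2.67505 km/s.
Transfer-orbit speed at r₂: v_a = √[μ(2/r₂ − 1/a_t)] = 1.77421 km/s.
Second burn Δv₂ = |v₂ − v_a| = 0.90084 km/s.
Total Δv = Δv₁ + Δv₂ = 2.155 km/s.

Δv = 2.155 km/s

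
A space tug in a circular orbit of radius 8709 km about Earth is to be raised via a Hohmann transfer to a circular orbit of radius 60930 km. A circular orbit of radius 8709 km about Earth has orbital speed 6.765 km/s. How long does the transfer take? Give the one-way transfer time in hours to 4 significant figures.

From the circular-orbit relation v² = μ/r at r = 8709 km: μ = v²r = (6.765)² × 8709 = 3.98569×10^5 km³/s².
The Hohmann ellipse has a_t = (r₁ + r₂)/2 = 34819.5 km.
Transfer time t = π√(a_t³/μ) = π√((34819.5)³ / 3.98569×10^5) = 32330 s.
Converting: 32330 s ÷ 3600 s/hour = 8.981 hours.

t = 8.981 hours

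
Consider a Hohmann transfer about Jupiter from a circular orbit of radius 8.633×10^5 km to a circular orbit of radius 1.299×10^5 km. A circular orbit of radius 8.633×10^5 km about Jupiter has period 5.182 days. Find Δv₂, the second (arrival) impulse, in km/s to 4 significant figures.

Δv₂ = 9.947 km/s

From Kepler's third law T² = 4π²r³/μ at r = 8.633×10^5 km, T = 5.182 days = 5.182 × 86400 s = 4.477248×10^5 s: μ = 4π²r³/T² = 1.26713×10^8 km³/s².
Transfer-ellipse semi-major axis a_t = (r₁ + r₂)/2 = (8.633×10^5 + 1.299×10^5)/2 = 4.966×10^5 km.
Circular speed at r = 1.299×10^5 km: v_c = √(μ/r) = 31.233 km/s.
Vis-viva on the transfer ellipse at r = 1.299×10^5 km gives v_t = √[μ(2/r − 1/a_t)] = 41.180 km/s.
Δv₂ = |v_t − v_c| = |41.180 − 31.233| = 9.947 km/s.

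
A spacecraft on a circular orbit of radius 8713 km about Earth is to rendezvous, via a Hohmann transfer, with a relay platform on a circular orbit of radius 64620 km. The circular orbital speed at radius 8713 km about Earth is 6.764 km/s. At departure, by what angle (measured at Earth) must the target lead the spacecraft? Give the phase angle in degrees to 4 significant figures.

From the circular-orbit relation v² = μ/r at r = 8713 km: μ = v²r = (6.764)² × 8713 = 3.98635×10^5 km³/s².
Transfer-ellipse semi-major axis a_t = (r₁ + r₂)/2 = (8713 + 64620)/2 = 36666.5 km.
Transfer time t = π√(a_t³/μ) = 34935 s.
The target's mean motion on its circular orbit is ω₂ = √(μ/r₂³) = 3.8436×10^-5 rad/s.
Angle swept by the target during transfer: ω₂·t = 1.3428 rad = 76.94°.
The spacecraft traverses 180° on the transfer ellipse, so the target must lead by 180° − 76.94° = 103.1°.

φ = 103.1°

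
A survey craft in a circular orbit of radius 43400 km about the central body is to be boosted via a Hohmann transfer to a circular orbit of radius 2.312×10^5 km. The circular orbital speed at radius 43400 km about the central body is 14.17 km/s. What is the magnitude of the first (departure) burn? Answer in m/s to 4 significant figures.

Δv₁ = 4218 m/s

From the circular-orbit relation v² = μ/r at r = 43400 km: μ = v²r = (14.17)² × 43400 = 8.71424×10^6 km³/s².
Transfer-ellipse semi-major axis a_t = (r₁ + r₂)/2 = (43400 + 2.312×10^5)/2 = 1.373×10^5 km.
Circular speed at r = 43400 km: v_c = √(μ/r) = 14.170 km/s.
Transfer-orbit speed at the same r (vis-viva, a = a_t): v_t = √[μ(2/r − 1/a_t)] = 18.388 km/s.
Δv₁ = |v_t − v_c| = |18.388 − 14.170| = 4.218 km/s.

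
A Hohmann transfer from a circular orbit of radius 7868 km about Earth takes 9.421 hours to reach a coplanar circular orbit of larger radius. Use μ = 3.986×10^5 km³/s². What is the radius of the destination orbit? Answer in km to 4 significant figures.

Transfer time t = 9.421 hours = 33915.6 s, and t = π√(a_t³/μ).
So a_t = (μ t²/π²)^(1/3) = (3.986×10^5 × (33915.6)² / π²)^(1/3) = 35948 km.
Since a_t = (r₁ + r₂)/2, r₂ = 2a_t − r₁ = 2×35948 − 7868 = 64028 km.

r₂ = 64030 km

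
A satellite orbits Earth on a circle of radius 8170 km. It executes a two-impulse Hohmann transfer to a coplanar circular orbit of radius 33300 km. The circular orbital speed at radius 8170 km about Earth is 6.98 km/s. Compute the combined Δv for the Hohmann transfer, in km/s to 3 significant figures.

From the circular-orbit relation v² = μ/r at r = 8170 km: μ = v²r = (6.98)² × 8170 = 3.98046×10^5 km³/s².
Transfer-ellipse semi-major axis a_t = (r₁ + r₂)/2 = (8170 + 33300)/2 = 20735 km.
At r₁ the circular-orbit speed is v₁ = √(μ/r₁) = 6.980 km/s.
On the transfer ellipse at r₁, v² = μ(2/r − 1/a) gives v_p = √[μ(2/r₁ − 1/a_t)] = 8.846 km/s.
First burn Δv₁ = |v_p − v₁| = 1.866 km/s.
At r₂, v₂ = √(μ/r₂) = 3.457 km/s.
Transfer-orbit speed at r₂: v_a = √[μ(2/r₂ − 1/a_t)] = 2.170 km/s.
Second burn Δv₂ = |v₂ − v_a| = 1.287 km/s.
Total Δv = Δv₁ + Δv₂ = 3.153 km/s.

Δv = 3.15 km/s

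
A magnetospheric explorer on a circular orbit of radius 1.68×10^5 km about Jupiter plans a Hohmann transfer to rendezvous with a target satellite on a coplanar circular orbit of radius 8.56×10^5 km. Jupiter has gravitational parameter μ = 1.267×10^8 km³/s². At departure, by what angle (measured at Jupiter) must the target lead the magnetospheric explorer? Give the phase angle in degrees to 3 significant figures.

The Hohmann ellipse has a_t = (r₁ + r₂)/2 = 5.120×10^5 km.
The half-period of the transfer ellipse is t = π√(a_t³/μ) = 1.0225×10^5 s.
The target's mean motion on its circular orbit is ω₂ = √(μ/r₂³) = 1.4213×10^-5 rad/s.
Angle swept by the target during transfer: ω₂·t = 1.4533 rad = 83.27°.
Arrival is 180° from departure on the ellipse, so φ = 180° − 83.27° = 96.7°.

φ = 96.7°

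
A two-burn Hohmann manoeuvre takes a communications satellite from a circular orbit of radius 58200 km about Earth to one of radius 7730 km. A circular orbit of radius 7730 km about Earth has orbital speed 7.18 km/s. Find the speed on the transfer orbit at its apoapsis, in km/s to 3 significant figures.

From the circular-orbit relation v² = μ/r at r = 7730 km: μ = v²r = (7.18)² × 7730 = 3.98500×10^5 km³/s².
Semi-major axis of the transfer orbit: a_t = (58200 + 7730)/2 = 32965 km.
At apoapsis, r = 58200 km.
Vis-viva: v = √[μ(2/r − 1/a_t)] = √[3.98500×10^5 × (2/58200 − 1/32965)] = 1.267 km/s.

v = 1.27 km/s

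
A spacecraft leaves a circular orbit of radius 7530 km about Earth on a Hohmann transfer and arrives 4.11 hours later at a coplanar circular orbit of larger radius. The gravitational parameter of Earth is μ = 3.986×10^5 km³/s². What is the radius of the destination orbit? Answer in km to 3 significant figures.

Transfer time t = 4.11 hours = 14796 s, and t = π√(a_t³/μ).
So a_t = (μ t²/π²)^(1/3) = (3.986×10^5 × (14796)² / π²)^(1/3) = 20678 km.
Since a_t = (r₁ + r₂)/2, r₂ = 2a_t − r₁ = 2×20678 − 7530 = 33826 km.

r₂ = 33800 km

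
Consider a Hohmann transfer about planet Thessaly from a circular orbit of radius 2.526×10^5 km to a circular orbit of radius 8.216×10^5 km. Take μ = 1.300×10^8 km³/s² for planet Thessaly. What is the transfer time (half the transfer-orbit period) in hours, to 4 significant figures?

t = 30.13 hours

The Hohmann ellipse has a_t = (r₁ + r₂)/2 = 5.371×10^5 km.
Transfer time t = π√(a_t³/μ) = π√((5.371×10^5)³ / 1.300×10^8) = 1.0846×10^5 s.
Converting: 1.0846×10^5 s ÷ 3600 s/hour = 30.13 hours.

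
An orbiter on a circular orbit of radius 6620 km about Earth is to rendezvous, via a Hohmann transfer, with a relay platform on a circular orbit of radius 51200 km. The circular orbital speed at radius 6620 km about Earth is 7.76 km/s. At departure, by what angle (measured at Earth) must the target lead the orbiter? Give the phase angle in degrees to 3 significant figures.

φ = 104°

From the circular-orbit relation v² = μ/r at r = 6620 km: μ = v²r = (7.76)² × 6620 = 3.98641×10^5 km³/s².
Semi-major axis of the transfer orbit: a_t = (6620 + 51200)/2 = 28910 km.
The half-period of the transfer ellipse is t = π√(a_t³/μ) = 24458.6 s.
The target's mean motion on its circular orbit is ω₂ = √(μ/r₂³) = 5.44987×10^-5 rad/s.
Angle swept by the target during transfer: ω₂·t = 1.33296 rad = 76.37°.
Arrival is 180° from departure on the ellipse, so φ = 180° − 76.37° = 104°.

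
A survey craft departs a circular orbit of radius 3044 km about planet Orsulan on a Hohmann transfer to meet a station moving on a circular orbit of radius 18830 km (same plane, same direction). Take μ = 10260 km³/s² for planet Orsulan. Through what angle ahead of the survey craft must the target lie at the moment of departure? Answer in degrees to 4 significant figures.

φ = 100.3°

Transfer-ellipse semi-major axis a_t = (r₁ + r₂)/2 = (3044 + 18830)/2 = 10937 km.
Transfer time t = π√(a_t³/μ) = 35475 s.
The target's mean motion on its circular orbit is ω₂ = √(μ/r₂³) = 3.9201×10^-5 rad/s.
Angle swept by the target during transfer: ω₂·t = 1.3907 rad = 79.68°.
Arrival is 180° from departure on the ellipse, so φ = 180° − 79.68° = 100.3°.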